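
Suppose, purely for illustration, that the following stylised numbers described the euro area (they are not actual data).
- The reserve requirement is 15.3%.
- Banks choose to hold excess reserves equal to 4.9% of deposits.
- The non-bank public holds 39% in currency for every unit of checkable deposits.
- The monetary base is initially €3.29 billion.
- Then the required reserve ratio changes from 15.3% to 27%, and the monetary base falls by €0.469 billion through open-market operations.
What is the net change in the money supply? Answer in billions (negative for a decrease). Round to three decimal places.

-2.194 billion

Before: m₁ = (1 + 0.39) / (0.153 + 0.049 + 0.39) ≈ 2.34797, MB₁ = 3.29, so M₁ = 2.34797 × 3.29 ≈ 7.7248 billion.
After: m₂ = (1 + 0.39) / (0.27 + 0.049 + 0.39) ≈ 1.96051, MB₂ = 3.29 − 0.469 = 2.821, so M₂ = 1.96051 × 2.821 ≈ 5.5306 billion.
ΔM = M₂ − M₁ = 5.5306 − 7.7248 = -2.1942 billion.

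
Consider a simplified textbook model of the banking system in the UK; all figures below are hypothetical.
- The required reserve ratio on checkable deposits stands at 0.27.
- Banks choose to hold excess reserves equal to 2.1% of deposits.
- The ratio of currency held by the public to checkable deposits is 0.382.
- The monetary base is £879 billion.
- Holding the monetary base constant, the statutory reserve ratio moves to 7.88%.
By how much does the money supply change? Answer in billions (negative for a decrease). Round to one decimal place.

Initially m₁ = (1 + 0.382) / (0.27 + 0.021 + 0.382) ≈ 2.05349, so M₁ = 2.05349 × 879 ≈ 1805.0177 billion.
After the change m₂ = (1 + 0.382) / (0.0788 + 0.021 + 0.382) ≈ 2.86841, so M₂ = 2.86841 × 879 ≈ 2521.3324 billion.
ΔM = M₂ − M₁ = 2521.3324 − 1805.0177 = 716.3147 billion.

£716.3 billion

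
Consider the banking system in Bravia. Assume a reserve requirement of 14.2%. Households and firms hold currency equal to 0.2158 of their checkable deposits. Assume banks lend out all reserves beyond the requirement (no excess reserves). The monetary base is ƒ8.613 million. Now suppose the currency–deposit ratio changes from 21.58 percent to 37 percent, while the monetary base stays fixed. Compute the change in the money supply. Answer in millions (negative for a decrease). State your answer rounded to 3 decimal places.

-6.220 million

Initially m₁ = (1 + 0.2158) / (0.142 + 0.2158) ≈ 3.39799, so M₁ = 3.39799 × 8.613 ≈ 29.2669 million.
After the change m₂ = (1 + 0.37) / (0.142 + 0.37) ≈ 2.67578, so M₂ = 2.67578 × 8.613 ≈ 23.0465 million.
ΔM = M₂ − M₁ = 23.0465 − 29.2669 = -6.2204 million.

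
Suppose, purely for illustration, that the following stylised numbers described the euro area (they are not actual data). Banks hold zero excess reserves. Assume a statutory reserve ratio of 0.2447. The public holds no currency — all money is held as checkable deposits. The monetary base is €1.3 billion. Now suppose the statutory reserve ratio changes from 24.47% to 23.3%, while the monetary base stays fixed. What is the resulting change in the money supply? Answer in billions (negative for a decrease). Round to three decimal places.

€0.267 billion

Initially m₁ = 1 / (0.2447) ≈ 4.08664, so M₁ = 4.08664 × 1.3 ≈ 5.3126 billion.
After the change m₂ = 1 / (0.233) ≈ 4.29185, so M₂ = 4.29185 × 1.3 ≈ 5.5794 billion.
ΔM = M₂ − M₁ = 5.5794 − 5.3126 = 0.2668 billion.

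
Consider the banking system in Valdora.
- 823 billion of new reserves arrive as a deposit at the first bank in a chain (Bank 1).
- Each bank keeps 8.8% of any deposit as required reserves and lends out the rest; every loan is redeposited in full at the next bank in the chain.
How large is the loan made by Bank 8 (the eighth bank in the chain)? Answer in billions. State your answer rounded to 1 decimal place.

393.9 billion

Each bank lends a fraction (1 − rr) = 0.9120 of the deposit it receives, so Bank 8 receives 823·0.9120^7 and lends 823·0.9120^8 ≈ 393.8751 billion.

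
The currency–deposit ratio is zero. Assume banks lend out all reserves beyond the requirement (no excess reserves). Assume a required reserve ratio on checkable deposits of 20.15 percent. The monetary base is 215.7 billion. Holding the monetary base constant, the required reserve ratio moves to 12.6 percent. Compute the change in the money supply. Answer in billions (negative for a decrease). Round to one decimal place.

Initially m₁ = 1 / (0.2015) ≈ 4.96278, so M₁ = 4.96278 × 215.7 ≈ 1070.4716 billion.
After the change m₂ = 1 / (0.126) ≈ 7.93651, so M₂ = 7.93651 × 215.7 ≈ 1711.9052 billion.
ΔM = M₂ − M₁ = 1711.9052 − 1070.4716 = 641.4336 billion.

641.4 billion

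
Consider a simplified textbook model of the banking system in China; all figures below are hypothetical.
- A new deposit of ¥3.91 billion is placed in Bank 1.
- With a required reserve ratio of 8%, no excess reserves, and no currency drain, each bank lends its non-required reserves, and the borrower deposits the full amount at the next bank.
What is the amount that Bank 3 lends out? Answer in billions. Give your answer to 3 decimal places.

¥3.045 billion

Each bank lends a fraction (1 − rr) = 0.9200 of the deposit it receives, so Bank 3 receives 3.91·0.9200^2 and lends 3.91·0.9200^3 ≈ 3.0447 billion.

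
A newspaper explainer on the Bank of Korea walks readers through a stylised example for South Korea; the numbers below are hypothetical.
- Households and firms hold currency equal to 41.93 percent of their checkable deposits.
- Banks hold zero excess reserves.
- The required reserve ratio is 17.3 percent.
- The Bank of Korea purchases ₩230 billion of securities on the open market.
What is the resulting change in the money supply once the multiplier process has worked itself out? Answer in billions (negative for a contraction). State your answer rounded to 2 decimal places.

The money multiplier is m = (1 + c) / (rr + c) = (1 + 0.4193) / (0.173 + 0.4193) ≈ 2.396252.
The purchase adds 230 billion of base, so ΔM = m × ΔMB = 2.396252 × (+230) ≈ 551.138 billion.

₩551.14 billion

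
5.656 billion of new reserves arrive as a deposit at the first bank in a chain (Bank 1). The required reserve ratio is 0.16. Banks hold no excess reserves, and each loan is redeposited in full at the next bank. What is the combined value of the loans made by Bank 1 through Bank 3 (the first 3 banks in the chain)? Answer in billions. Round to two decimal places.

Bank i lends (1 − rr)^i of the original deposit: Bank 1 lends 5.656·0.8400 ≈ 4.7510, Bank 2 lends 5.656·0.8400² ≈ 3.9909, and so on.
Summing a geometric series: total = 5.656·[0.8400·(1 − 0.8400^3) / (1 − 0.8400)] ≈ 12.0942 billion.

12.09 billion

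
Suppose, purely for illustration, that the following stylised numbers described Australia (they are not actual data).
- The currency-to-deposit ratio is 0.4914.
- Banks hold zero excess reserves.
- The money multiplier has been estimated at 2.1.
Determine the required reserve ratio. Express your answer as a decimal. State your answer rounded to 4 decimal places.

0.2188

Using m = 2.1. Since m = (1 + c)/(c + rr + e), the denominator satisfies c + rr + e = (1 + c)/m = (1 + 0.4914) / 2.1 ≈ 0.710190.
With c = 0.4914 and e = 0, the required reserve ratio is 0.710190 − 0.4914 − 0 = 0.21879.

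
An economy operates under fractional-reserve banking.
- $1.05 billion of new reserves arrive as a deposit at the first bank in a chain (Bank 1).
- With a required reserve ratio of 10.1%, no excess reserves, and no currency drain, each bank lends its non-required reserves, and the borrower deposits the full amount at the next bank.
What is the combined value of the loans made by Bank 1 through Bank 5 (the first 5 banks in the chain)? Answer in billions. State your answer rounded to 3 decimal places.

$3.858 billion

Bank i lends (1 − rr)^i of the original deposit: Bank 1 lends 1.05·0.8990 ≈ 0.9440, Bank 2 lends 1.05·0.8990² ≈ 0.8486, and so on.
Summing a geometric series: total = 1.05·[0.8990·(1 − 0.8990^5) / (1 − 0.8990)] ≈ 3.8579 billion.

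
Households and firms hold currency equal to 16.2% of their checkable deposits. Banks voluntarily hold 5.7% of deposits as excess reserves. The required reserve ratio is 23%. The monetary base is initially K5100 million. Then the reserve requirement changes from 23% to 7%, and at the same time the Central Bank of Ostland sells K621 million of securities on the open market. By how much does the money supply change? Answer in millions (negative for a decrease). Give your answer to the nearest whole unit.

Before: m₁ = (1 + 0.162) / (0.23 + 0.057 + 0.162) ≈ 2.58797, MB₁ = 5100, so M₁ = 2.58797 × 5100 = 13198.647 million.
After: m₂ = (1 + 0.162) / (0.07 + 0.057 + 0.162) ≈ 4.02076, MB₂ = 5100 − 621 = 4479, so M₂ = 4.02076 × 4479 ≈ 18008.984 million.
ΔM = M₂ − M₁ = 18008.984 − 13198.647 = 4810.337 million.

K4810 million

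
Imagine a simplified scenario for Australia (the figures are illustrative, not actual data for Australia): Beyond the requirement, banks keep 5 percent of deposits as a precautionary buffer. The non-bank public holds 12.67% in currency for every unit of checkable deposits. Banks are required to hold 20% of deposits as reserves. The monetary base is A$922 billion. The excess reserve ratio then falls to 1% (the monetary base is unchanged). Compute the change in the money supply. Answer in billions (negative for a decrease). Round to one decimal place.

Initially m₁ = (1 + 0.1267) / (0.2 + 0.05 + 0.1267) ≈ 2.99097, so M₁ = 2.99097 × 922 ≈ 2757.6743 billion.
After the change m₂ = (1 + 0.1267) / (0.2 + 0.01 + 0.1267) ≈ 3.34630, so M₂ = 3.34630 × 922 = 3085.2886 billion.
ΔM = M₂ − M₁ = 3085.2886 − 2757.6743 = 327.6143 billion.

A$327.6 billion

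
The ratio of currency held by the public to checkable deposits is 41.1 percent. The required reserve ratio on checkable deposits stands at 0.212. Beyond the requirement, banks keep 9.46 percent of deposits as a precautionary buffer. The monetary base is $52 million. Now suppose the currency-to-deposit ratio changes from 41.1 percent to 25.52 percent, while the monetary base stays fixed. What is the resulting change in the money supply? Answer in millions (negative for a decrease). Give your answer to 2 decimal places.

$13.93 million

Initially m₁ = (1 + 0.411) / (0.212 + 0.0946 + 0.411) ≈ 1.96628, so M₁ = 1.96628 × 52 ≈ 102.2466 million.
After the change m₂ = (1 + 0.2552) / (0.212 + 0.0946 + 0.2552) ≈ 2.23425, so M₂ = 2.23425 × 52 = 116.181 million.
ΔM = M₂ − M₁ = 116.181 − 102.2466 = 13.9344 million.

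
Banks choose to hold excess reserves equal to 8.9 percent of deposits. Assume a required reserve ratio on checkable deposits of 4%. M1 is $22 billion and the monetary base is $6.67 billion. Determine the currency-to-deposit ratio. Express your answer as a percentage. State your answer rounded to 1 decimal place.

Using m = M/MB = 22/6.67 ≈ 3.298351. From m = (1 + c)/(c + rr + e), rearranging gives 1 + c = m·(c + rr + e), so c·(1 − m) = m·(rr + e) − 1.
Hence c = [m·(rr + e) − 1]/(1 − m) = [3.298351 × (0.04 + 0.089) − 1] / (1 − 3.298351) ≈ 0.249967.

25.0%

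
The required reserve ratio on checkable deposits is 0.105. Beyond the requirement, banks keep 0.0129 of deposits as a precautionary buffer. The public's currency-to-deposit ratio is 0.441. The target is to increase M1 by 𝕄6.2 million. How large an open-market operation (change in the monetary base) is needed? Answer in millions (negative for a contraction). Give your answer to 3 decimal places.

The money multiplier is m = (1 + c) / (rr + e + c) = (1 + 0.441) / (0.105 + 0.0129 + 0.441) ≈ 2.57828.
ΔMB = ΔM / m = (+6.2) / 2.57828 ≈ 2.4047 million.

𝕄2.405 million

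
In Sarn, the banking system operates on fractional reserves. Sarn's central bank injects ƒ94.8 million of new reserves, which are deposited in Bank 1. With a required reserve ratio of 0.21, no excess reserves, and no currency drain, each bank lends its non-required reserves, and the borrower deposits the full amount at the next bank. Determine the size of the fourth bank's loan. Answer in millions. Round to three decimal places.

ƒ36.925 million

Each bank lends a fraction (1 − rr) = 0.7900 of the deposit it receives, so Bank 4 receives 94.8·0.7900^3 and lends 94.8·0.7900^4 ≈ 36.9247 million.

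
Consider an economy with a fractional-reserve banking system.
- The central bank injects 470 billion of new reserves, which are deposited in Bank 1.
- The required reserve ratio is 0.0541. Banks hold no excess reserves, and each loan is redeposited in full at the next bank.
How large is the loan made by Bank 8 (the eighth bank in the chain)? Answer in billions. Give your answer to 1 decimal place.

Each bank lends a fraction (1 − rr) = 0.9459 of the deposit it receives, so Bank 8 receives 470·0.9459^7 and lends 470·0.9459^8 ≈ 301.2033 billion.

301.2 billion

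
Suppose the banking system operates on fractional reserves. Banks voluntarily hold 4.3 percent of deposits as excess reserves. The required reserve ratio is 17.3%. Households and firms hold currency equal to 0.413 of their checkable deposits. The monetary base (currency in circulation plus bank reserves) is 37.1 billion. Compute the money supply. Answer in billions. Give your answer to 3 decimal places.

83.342 billion

The money multiplier is m = (1 + c) / (rr + e + c) = (1 + 0.413) / (0.173 + 0.043 + 0.413) ≈ 2.246423.
So M = m × MB = 2.246423 × 37.1 ≈ 83.3423 billion.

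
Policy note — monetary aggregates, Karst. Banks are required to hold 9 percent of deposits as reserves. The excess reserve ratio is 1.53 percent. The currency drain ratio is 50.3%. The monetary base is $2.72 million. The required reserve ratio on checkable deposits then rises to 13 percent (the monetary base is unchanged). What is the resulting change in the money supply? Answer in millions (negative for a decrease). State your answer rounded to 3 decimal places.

-0.415 million

Initially m₁ = (1 + 0.503) / (0.09 + 0.0153 + 0.503) ≈ 2.47082, so M₁ = 2.47082 × 2.72 ≈ 6.7206 million.
After the change m₂ = (1 + 0.503) / (0.13 + 0.0153 + 0.503) ≈ 2.31837, so M₂ = 2.31837 × 2.72 ≈ 6.306 million.
ΔM = M₂ − M₁ = 6.306 − 6.7206 = -0.4146 million.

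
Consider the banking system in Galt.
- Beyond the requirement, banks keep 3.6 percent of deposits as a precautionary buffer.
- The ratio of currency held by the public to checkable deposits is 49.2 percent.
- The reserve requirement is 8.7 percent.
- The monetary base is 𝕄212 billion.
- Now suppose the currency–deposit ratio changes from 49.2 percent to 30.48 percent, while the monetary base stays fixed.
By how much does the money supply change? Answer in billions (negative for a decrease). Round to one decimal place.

𝕄132.3 billion

Initially m₁ = (1 + 0.492) / (0.087 + 0.036 + 0.492) ≈ 2.42602, so M₁ = 2.42602 × 212 ≈ 514.3162 billion.
After the change m₂ = (1 + 0.3048) / (0.087 + 0.036 + 0.3048) ≈ 3.05002, so M₂ = 3.05002 × 212 ≈ 646.6042 billion.
ΔM = M₂ − M₁ = 646.6042 − 514.3162 = 132.288 billion.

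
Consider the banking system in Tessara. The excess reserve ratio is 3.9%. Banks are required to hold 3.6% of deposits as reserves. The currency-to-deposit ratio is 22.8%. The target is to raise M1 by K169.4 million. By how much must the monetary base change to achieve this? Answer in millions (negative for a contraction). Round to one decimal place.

K41.8 million

The money multiplier is m = (1 + c) / (rr + e + c) = (1 + 0.228) / (0.036 + 0.039 + 0.228) ≈ 4.05281.
ΔMB = ΔM / m = (+169.4) / 4.05281 ≈ 41.7982 million.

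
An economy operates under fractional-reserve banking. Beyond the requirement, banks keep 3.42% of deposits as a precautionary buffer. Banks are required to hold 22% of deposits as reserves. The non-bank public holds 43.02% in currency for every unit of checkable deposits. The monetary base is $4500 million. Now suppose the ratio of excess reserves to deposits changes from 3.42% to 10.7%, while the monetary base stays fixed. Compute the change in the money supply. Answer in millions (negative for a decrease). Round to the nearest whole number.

Initially m₁ = (1 + 0.4302) / (0.22 + 0.0342 + 0.4302) ≈ 2.08971, so M₁ = 2.08971 × 4500 = 9403.695 million.
After the change m₂ = (1 + 0.4302) / (0.22 + 0.107 + 0.4302) ≈ 1.88880, so M₂ = 1.88880 × 4500 = 8499.6 million.
ΔM = M₂ − M₁ = 8499.6 − 9403.695 = -904.095 million.

-904 million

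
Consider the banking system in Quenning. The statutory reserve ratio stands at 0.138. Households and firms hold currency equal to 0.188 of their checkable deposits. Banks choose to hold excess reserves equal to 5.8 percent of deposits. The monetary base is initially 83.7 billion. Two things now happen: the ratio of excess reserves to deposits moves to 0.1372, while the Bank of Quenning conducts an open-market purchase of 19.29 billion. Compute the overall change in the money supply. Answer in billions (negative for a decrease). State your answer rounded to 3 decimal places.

Before: m₁ = (1 + 0.188) / (0.138 + 0.058 + 0.188) = 3.0937500, MB₁ = 83.7, so M₁ = 3.0937500 × 83.7 ≈ 258.9469 billion.
After: m₂ = (1 + 0.188) / (0.138 + 0.1372 + 0.188) ≈ 2.5647668, MB₂ = 83.7 + 19.29 = 102.99, so M₂ = 2.5647668 × 102.99 ≈ 264.1453 billion.
ΔM = M₂ − M₁ = 264.1453 − 258.9469 = 5.1984 billion.

5.198 billion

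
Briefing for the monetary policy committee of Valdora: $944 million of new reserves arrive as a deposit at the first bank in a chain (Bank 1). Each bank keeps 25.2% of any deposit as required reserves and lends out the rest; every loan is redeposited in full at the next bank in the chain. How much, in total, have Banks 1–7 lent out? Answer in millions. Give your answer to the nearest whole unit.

$2435 million

Bank i lends (1 − rr)^i of the original deposit: Bank 1 lends 944·0.7480 = 706.1120, Bank 2 lends 944·0.7480² ≈ 528.1718, and so on.
Summing a geometric series: total = 944·[0.7480·(1 − 0.7480^7) / (1 − 0.7480)] ≈ 2434.9319 million.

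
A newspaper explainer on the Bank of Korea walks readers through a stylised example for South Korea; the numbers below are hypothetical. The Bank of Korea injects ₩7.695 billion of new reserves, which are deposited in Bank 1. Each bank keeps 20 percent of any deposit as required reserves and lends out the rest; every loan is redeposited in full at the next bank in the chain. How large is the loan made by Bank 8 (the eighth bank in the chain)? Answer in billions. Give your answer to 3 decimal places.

₩1.291 billion

Each bank lends a fraction (1 − rr) = 0.8000 of the deposit it receives, so Bank 8 receives 7.695·0.8000^7 and lends 7.695·0.8000^8 ≈ 1.2910 billion.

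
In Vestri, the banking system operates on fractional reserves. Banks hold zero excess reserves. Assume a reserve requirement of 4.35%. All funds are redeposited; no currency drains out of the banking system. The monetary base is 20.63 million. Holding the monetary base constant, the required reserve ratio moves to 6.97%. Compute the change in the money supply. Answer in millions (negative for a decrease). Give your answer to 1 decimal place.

-178.3 million

Initially m₁ = 1 / (0.0435) ≈ 22.9885, so M₁ = 22.9885 × 20.63 ≈ 474.2528 million.
After the change m₂ = 1 / (0.0697) ≈ 14.3472, so M₂ = 14.3472 × 20.63 ≈ 295.9827 million.
ΔM = M₂ − M₁ = 295.9827 − 474.2528 = -178.2701 million.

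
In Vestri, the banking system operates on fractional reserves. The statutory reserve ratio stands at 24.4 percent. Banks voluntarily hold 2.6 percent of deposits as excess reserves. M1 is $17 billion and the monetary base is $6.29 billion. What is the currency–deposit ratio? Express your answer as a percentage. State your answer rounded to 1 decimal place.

15.9%

Using m = M/MB = 17/6.29 ≈ 2.702703. From m = (1 + c)/(c + rr + e), rearranging gives 1 + c = m·(c + rr + e), so c·(1 − m) = m·(rr + e) − 1.
Hence c = [m·(rr + e) − 1]/(1 − m) = [2.702703 × (0.244 + 0.026) − 1] / (1 − 2.702703) ≈ 0.158730.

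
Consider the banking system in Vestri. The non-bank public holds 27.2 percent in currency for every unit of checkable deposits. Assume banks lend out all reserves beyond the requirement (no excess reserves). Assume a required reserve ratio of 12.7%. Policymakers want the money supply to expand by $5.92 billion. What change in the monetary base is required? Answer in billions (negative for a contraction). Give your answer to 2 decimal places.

The money multiplier is m = (1 + c) / (rr + c) = (1 + 0.272) / (0.127 + 0.272) ≈ 3.1880.
ΔMB = ΔM / m = (+5.92) / 3.1880 ≈ 1.857 billion.

$1.86 billion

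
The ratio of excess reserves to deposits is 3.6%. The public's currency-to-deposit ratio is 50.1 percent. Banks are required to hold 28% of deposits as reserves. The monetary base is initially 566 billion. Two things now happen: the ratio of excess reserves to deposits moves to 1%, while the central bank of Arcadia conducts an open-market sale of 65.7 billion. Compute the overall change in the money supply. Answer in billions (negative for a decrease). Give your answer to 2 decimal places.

Before: m₁ = (1 + 0.501) / (0.28 + 0.036 + 0.501) ≈ 1.837209, MB₁ = 566, so M₁ = 1.837209 × 566 ≈ 1039.8603 billion.
After: m₂ = (1 + 0.501) / (0.28 + 0.01 + 0.501) ≈ 1.897598, MB₂ = 566 − 65.7 = 500.3, so M₂ = 1.897598 × 500.3 ≈ 949.3683 billion.
ΔM = M₂ − M₁ = 949.3683 − 1039.8603 = -90.492 billion.

-90.49 billion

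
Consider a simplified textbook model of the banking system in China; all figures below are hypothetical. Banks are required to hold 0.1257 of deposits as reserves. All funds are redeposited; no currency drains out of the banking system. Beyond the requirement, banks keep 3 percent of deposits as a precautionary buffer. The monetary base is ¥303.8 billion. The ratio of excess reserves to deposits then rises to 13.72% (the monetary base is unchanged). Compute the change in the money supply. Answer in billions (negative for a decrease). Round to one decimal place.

Initially m₁ = 1 / (0.1257 + 0.03) ≈ 6.42261, so M₁ = 6.42261 × 303.8 ≈ 1951.1889 billion.
After the change m₂ = 1 / (0.1257 + 0.1372) ≈ 3.80373, so M₂ = 3.80373 × 303.8 ≈ 1155.5732 billion.
ΔM = M₂ − M₁ = 1155.5732 − 1951.1889 = -795.6157 billion.

-795.6 billion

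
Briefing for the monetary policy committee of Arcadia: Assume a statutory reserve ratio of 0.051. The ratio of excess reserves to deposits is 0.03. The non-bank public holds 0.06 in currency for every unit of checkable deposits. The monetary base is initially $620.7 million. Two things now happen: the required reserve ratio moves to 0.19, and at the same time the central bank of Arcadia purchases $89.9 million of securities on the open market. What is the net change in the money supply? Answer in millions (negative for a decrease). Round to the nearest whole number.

-1976 million

Before: m₁ = (1 + 0.06) / (0.051 + 0.03 + 0.06) ≈ 7.5177, MB₁ = 620.7, so M₁ = 7.5177 × 620.7 ≈ 4666.2364 million.
After: m₂ = (1 + 0.06) / (0.19 + 0.03 + 0.06) ≈ 3.7857, MB₂ = 620.7 + 89.9 = 710.6, so M₂ = 3.7857 × 710.6 ≈ 2690.1184 million.
ΔM = M₂ − M₁ = 2690.1184 − 4666.2364 = -1976.118 million.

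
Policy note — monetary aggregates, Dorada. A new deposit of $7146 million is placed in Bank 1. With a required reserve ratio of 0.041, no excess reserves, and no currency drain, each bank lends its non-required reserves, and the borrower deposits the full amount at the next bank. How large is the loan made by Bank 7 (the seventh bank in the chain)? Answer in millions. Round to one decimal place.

$5330.8 million

Each bank lends a fraction (1 − rr) = 0.9590 of the deposit it receives, so Bank 7 receives 7146·0.9590^6 and lends 7146·0.9590^7 ≈ 5330.8107 million.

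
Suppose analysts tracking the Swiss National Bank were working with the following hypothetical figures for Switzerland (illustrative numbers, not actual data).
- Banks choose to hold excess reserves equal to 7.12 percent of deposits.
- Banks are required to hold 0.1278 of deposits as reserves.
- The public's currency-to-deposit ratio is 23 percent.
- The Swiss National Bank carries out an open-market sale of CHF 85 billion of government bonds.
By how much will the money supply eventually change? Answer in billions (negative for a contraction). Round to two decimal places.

-243.71 billion

The money multiplier is m = (1 + c) / (rr + e + c) = (1 + 0.23) / (0.1278 + 0.0712 + 0.23) ≈ 2.86713.
The sale removes 85 billion of base, so ΔM = m × ΔMB = 2.86713 × (−85) ≈ -243.7061 billion.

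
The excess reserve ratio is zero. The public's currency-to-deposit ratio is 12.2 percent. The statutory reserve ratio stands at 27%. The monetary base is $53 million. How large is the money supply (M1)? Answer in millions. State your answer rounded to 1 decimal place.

$151.7 million

The money multiplier is m = (1 + c) / (rr + c) = (1 + 0.122) / (0.27 + 0.122) ≈ 2.8622.
So M = m × MB = 2.8622 × 53 = 151.6966 million.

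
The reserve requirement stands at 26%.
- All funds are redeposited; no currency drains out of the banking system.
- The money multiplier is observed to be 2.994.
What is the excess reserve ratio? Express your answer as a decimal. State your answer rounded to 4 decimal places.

Using m = 2.994. Since m = (1 + c)/(c + rr + e), the denominator satisfies c + rr + e = (1 + c)/m = (1 + 0) / 2.994 ≈ 0.334001.
With c = 0 and rr = 0.26, the excess reserve ratio is 0.334001 − 0 − 0.26 = 0.074001.

0.0740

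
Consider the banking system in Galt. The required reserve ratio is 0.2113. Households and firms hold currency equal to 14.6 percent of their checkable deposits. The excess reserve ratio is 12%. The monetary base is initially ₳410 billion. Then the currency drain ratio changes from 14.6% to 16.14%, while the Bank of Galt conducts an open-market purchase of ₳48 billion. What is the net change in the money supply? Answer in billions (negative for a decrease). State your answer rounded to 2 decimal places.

₳95.19 billion

Before: m₁ = (1 + 0.146) / (0.2113 + 0.12 + 0.146) ≈ 2.401006, MB₁ = 410, so M₁ = 2.401006 × 410 ≈ 984.4125 billion.
After: m₂ = (1 + 0.1614) / (0.2113 + 0.12 + 0.1614) ≈ 2.357215, MB₂ = 410 + 48 = 458, so M₂ = 2.357215 × 458 ≈ 1079.6045 billion.
ΔM = M₂ − M₁ = 1079.6045 − 984.4125 = 95.192 billion.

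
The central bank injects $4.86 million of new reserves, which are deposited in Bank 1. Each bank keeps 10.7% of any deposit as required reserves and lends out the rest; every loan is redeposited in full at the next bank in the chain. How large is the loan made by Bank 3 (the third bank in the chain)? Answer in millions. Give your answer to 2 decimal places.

Each bank lends a fraction (1 − rr) = 0.8930 of the deposit it receives, so Bank 3 receives 4.86·0.8930^2 and lends 4.86·0.8930^3 ≈ 3.4609 million.

$3.46 million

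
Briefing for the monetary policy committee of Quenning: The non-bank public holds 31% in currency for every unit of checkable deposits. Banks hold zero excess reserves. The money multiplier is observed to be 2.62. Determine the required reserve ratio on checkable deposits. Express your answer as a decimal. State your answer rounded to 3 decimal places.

Using m = 2.62. Since m = (1 + c)/(c + rr + e), the denominator satisfies c + rr + e = (1 + c)/m = (1 + 0.31) / 2.62 = 0.500000.
With c = 0.31 and e = 0, the required reserve ratio on checkable deposits is 0.500000 − 0.31 − 0 = 0.19.

0.190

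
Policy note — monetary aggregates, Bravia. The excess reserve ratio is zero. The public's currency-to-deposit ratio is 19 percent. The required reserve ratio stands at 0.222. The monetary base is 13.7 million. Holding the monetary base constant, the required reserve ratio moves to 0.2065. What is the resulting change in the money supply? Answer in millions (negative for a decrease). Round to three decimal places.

1.547 million

Initially m₁ = (1 + 0.19) / (0.222 + 0.19) ≈ 2.888350, so M₁ = 2.888350 × 13.7 ≈ 39.5704 million.
After the change m₂ = (1 + 0.19) / (0.2065 + 0.19) ≈ 3.001261, so M₂ = 3.001261 × 13.7 ≈ 41.1173 million.
ΔM = M₂ − M₁ = 41.1173 − 39.5704 = 1.5469 million.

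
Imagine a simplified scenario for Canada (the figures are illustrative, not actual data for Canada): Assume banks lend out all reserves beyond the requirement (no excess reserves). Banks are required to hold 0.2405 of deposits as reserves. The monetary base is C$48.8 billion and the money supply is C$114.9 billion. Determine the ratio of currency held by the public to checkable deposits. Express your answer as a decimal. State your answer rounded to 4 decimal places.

Using m = M/MB = 114.9/48.8 ≈ 2.354508. From m = (1 + c)/(c + rr + e), rearranging gives 1 + c = m·(c + rr + e), so c·(1 − m) = m·(rr + e) − 1.
Hence c = [m·(rr + e) − 1]/(1 − m) = [2.354508 × (0.2405 + 0) − 1] / (1 − 2.354508) ≈ 0.320220.

0.3202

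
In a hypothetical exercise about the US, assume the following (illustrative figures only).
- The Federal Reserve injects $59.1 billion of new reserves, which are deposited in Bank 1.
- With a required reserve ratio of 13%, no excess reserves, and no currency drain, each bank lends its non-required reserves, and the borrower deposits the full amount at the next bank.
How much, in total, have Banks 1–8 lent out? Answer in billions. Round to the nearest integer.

Bank i lends (1 − rr)^i of the original deposit: Bank 1 lends 59.1·0.8700 = 51.4170, Bank 2 lends 59.1·0.8700² ≈ 44.7328, and so on.
Summing a geometric series: total = 59.1·[0.8700·(1 − 0.8700^8) / (1 − 0.8700)] ≈ 265.7026 billion.

$266 billion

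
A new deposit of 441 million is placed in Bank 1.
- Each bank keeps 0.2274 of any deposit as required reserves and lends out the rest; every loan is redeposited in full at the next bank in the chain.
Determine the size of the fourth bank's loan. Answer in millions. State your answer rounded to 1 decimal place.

157.1 million

Each bank lends a fraction (1 − rr) = 0.7726 of the deposit it receives, so Bank 4 receives 441·0.7726^3 and lends 441·0.7726^4 ≈ 157.1294 million.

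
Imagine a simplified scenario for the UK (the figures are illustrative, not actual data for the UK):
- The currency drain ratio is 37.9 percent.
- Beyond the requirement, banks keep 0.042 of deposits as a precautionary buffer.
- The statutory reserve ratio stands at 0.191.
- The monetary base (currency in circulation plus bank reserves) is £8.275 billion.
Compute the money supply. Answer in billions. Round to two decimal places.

The money multiplier is m = (1 + c) / (rr + e + c) = (1 + 0.379) / (0.191 + 0.042 + 0.379) ≈ 2.2533.
So M = m × MB = 2.2533 × 8.275 ≈ 18.6461 billion.

£18.65 billion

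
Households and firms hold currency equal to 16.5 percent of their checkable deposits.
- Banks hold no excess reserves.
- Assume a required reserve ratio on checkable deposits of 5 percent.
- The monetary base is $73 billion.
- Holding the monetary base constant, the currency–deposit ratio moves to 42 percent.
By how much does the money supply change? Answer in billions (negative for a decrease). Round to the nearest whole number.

Initially m₁ = (1 + 0.165) / (0.05 + 0.165) ≈ 5.4186, so M₁ = 5.4186 × 73 = 395.5578 billion.
After the change m₂ = (1 + 0.42) / (0.05 + 0.42) ≈ 3.0213, so M₂ = 3.0213 × 73 = 220.5549 billion.
ΔM = M₂ − M₁ = 220.5549 − 395.5578 = -175.0029 billion.

-175 billion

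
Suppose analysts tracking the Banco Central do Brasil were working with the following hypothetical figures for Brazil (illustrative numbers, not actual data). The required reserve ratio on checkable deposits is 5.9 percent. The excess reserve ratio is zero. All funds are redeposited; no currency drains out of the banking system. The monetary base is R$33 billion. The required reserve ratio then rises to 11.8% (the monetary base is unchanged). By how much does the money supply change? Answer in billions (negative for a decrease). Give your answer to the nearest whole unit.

-280 billion

Initially m₁ = 1 / (0.059) ≈ 16.9492, so M₁ = 16.9492 × 33 = 559.3236 billion.
After the change m₂ = 1 / (0.118) ≈ 8.4746, so M₂ = 8.4746 × 33 = 279.6618 billion.
ΔM = M₂ − M₁ = 279.6618 − 559.3236 = -279.6618 billion.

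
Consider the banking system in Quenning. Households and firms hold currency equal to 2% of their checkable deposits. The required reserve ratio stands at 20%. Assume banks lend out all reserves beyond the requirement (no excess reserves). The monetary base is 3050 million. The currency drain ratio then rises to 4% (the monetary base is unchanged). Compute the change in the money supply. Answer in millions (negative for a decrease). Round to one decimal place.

-924.2 million

Initially m₁ = (1 + 0.02) / (0.2 + 0.02) ≈ 4.636364, so M₁ = 4.636364 × 3050 = 14140.9102 million.
After the change m₂ = (1 + 0.04) / (0.2 + 0.04) ≈ 4.333333, so M₂ = 4.333333 × 3050 ≈ 13216.6656 million.
ΔM = M₂ − M₁ = 13216.6656 − 14140.9102 = -924.2446 million.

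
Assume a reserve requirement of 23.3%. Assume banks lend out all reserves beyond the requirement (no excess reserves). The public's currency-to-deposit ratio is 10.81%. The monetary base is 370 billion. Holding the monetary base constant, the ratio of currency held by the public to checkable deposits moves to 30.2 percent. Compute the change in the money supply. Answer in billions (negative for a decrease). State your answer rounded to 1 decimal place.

Initially m₁ = (1 + 0.1081) / (0.233 + 0.1081) ≈ 3.24861, so M₁ = 3.24861 × 370 = 1201.9857 billion.
After the change m₂ = (1 + 0.302) / (0.233 + 0.302) ≈ 2.43364, so M₂ = 2.43364 × 370 = 900.4468 billion.
ΔM = M₂ − M₁ = 900.4468 − 1201.9857 = -301.5389 billion.

-301.5 billion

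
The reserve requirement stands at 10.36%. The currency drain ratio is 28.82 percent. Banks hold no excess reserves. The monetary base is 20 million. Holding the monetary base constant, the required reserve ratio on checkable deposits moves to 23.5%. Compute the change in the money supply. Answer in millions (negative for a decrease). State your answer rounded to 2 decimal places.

-16.51 million

Initially m₁ = (1 + 0.2882) / (0.1036 + 0.2882) ≈ 3.28790, so M₁ = 3.28790 × 20 = 65.758 million.
After the change m₂ = (1 + 0.2882) / (0.235 + 0.2882) ≈ 2.46216, so M₂ = 2.46216 × 20 = 49.2432 million.
ΔM = M₂ − M₁ = 49.2432 − 65.758 = -16.5148 million.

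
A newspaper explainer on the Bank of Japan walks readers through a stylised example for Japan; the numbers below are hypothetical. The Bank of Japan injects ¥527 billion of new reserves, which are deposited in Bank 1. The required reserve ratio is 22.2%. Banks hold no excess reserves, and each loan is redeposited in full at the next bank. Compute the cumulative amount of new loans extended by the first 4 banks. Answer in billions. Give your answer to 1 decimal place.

Bank i lends (1 − rr)^i of the original deposit: Bank 1 lends 527·0.7780 = 410.0060, Bank 2 lends 527·0.7780² ≈ 318.9847, and so on.
Summing a geometric series: total = 527·[0.7780·(1 − 0.7780^4) / (1 − 0.7780)] ≈ 1170.2371 billion.

¥1170.2 billion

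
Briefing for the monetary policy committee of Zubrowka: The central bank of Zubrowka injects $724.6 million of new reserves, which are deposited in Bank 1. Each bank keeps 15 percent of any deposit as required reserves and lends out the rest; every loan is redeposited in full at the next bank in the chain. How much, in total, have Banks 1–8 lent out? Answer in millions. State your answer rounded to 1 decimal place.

$2987.2 million

Bank i lends (1 − rr)^i of the original deposit: Bank 1 lends 724.6·0.8500 = 615.9100, Bank 2 lends 724.6·0.8500² = 523.5235, and so on.
Summing a geometric series: total = 724.6·[0.8500·(1 − 0.8500^8) / (1 − 0.8500)] ≈ 2987.2024 million.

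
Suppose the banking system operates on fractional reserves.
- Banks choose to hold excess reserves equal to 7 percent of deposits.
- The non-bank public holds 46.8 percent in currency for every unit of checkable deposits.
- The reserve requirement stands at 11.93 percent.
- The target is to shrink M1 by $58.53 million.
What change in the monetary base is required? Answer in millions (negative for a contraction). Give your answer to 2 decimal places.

The money multiplier is m = (1 + c) / (rr + e + c) = (1 + 0.468) / (0.1193 + 0.07 + 0.468) ≈ 2.23338.
ΔMB = ΔM / m = (−58.53) / 2.23338 ≈ -26.2069 million.

-26.21 million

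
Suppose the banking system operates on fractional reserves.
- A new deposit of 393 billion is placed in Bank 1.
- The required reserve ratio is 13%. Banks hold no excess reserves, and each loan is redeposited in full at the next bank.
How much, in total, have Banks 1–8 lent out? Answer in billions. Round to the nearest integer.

Bank i lends (1 − rr)^i of the original deposit: Bank 1 lends 393·0.8700 = 341.9100, Bank 2 lends 393·0.8700² = 297.4617, and so on.
Summing a geometric series: total = 393·[0.8700·(1 − 0.8700^8) / (1 − 0.8700)] ≈ 1766.8550 billion.

1767 billion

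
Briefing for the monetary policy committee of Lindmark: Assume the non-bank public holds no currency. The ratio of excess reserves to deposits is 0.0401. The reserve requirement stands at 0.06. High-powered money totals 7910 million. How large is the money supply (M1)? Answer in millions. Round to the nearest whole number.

79021 million

The money multiplier is m = 1 / (rr + e) = 1 / (0.06 + 0.0401) ≈ 9.99001.
So M = m × MB = 9.99001 × 7910 = 79020.9791 million.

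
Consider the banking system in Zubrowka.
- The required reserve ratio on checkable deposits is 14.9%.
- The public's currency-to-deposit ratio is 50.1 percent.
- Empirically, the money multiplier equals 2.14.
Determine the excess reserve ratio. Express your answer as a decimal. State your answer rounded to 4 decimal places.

0.0514

Using m = 2.14. Since m = (1 + c)/(c + rr + e), the denominator satisfies c + rr + e = (1 + c)/m = (1 + 0.501) / 2.14 ≈ 0.701402.
With c = 0.501 and rr = 0.149, the excess reserve ratio is 0.701402 − 0.501 − 0.149 = 0.051402.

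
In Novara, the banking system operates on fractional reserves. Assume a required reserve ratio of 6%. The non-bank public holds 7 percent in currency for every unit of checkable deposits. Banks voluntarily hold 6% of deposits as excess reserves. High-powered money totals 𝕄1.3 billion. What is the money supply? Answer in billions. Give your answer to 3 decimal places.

The money multiplier is m = (1 + c) / (rr + e + c) = (1 + 0.07) / (0.06 + 0.06 + 0.07) ≈ 5.63158.
So M = m × MB = 5.63158 × 1.3 ≈ 7.3211 billion.

𝕄7.321 billion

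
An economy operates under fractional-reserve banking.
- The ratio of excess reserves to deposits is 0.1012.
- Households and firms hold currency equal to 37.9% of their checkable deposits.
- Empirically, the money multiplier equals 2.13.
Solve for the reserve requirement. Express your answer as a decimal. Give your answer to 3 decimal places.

Using m = 2.13. Since m = (1 + c)/(c + rr + e), the denominator satisfies c + rr + e = (1 + c)/m = (1 + 0.379) / 2.13 ≈ 0.647418.
With c = 0.379 and e = 0.1012, the reserve requirement is 0.647418 − 0.379 − 0.1012 = 0.167218.

0.167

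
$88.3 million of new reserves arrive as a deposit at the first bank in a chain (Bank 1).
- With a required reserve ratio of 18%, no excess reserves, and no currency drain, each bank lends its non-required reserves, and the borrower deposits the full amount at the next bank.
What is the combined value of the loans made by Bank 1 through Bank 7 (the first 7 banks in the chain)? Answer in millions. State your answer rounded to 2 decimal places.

Bank i lends (1 − rr)^i of the original deposit: Bank 1 lends 88.3·0.8200 = 72.4060, Bank 2 lends 88.3·0.8200² ≈ 59.3729, and so on.
Summing a geometric series: total = 88.3·[0.8200·(1 − 0.8200^7) / (1 − 0.8200)] ≈ 301.9791 million.

$301.98 million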